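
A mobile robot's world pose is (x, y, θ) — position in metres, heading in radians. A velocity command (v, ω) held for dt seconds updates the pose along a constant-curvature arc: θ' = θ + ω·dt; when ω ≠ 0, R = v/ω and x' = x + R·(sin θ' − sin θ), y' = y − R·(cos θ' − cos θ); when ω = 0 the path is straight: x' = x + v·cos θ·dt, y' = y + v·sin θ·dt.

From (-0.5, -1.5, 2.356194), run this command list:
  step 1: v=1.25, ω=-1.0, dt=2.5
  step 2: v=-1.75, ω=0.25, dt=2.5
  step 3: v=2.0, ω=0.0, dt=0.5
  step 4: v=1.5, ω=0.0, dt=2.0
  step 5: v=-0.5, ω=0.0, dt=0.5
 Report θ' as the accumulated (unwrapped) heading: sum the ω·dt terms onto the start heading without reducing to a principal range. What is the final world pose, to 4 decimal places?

(-0.3559, 1.6340, 0.4812)

step 1: θ'=-0.1438 (R=-1.2500) → pose (0.5630, 0.6210, -0.1438)
step 2: θ'=0.4812 (R=-7.0000) → pose (-3.6800, -0.1017, 0.4812)
step 3: θ'=0.4812 (straight) → pose (-2.7936, 0.3612, 0.4812)
step 4: θ'=0.4812 (straight) → pose (-0.1342, 1.7497, 0.4812)
step 5: θ'=0.4812 (straight) → pose (-0.3559, 1.6340, 0.4812)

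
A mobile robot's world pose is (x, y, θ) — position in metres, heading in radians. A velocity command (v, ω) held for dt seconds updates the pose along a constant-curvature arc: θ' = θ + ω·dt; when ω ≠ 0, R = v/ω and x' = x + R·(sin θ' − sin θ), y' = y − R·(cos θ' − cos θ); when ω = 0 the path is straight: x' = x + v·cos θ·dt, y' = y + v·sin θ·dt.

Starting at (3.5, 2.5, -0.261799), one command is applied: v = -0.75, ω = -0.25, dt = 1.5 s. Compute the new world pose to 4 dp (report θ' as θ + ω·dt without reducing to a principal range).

(2.4926, 2.9858, -0.6368)

θ' = -0.2618 + -0.25·1.5 = -0.6368
R = v/ω = -0.75/-0.25 = 3.0000
x' = 3.5 + 3.0000·(sin -0.6368 − sin -0.2618) = 2.4926
y' = 2.5 − 3.0000·(cos -0.6368 − cos -0.2618) = 2.9858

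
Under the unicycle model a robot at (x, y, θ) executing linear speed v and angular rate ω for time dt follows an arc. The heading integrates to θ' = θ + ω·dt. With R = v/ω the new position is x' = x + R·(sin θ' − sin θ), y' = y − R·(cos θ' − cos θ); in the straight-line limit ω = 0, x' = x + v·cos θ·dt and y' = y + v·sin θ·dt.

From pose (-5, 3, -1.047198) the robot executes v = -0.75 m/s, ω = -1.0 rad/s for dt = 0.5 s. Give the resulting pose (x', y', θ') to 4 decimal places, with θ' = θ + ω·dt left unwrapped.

(-5.1003, 3.3573, -1.5472)

θ' = -1.0472 + -1.0·0.5 = -1.5472
R = v/ω = -0.75/-1.0 = 0.7500
x' = -5 + 0.7500·(sin -1.5472 − sin -1.0472) = -5.1003
y' = 3 − 0.7500·(cos -1.5472 − cos -1.0472) = 3.3573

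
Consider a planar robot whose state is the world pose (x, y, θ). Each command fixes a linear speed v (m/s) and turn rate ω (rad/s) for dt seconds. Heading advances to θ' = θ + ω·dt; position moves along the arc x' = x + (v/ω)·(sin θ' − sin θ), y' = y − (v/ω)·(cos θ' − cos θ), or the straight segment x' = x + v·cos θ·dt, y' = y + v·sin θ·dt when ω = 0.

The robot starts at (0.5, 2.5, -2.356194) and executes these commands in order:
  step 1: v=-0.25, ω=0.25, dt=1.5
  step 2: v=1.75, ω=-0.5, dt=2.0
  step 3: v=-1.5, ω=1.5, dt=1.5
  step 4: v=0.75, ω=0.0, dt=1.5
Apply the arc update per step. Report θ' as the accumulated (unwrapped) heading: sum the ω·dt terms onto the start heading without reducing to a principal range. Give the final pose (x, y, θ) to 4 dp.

(-0.5950, 1.7298, -0.7312)

step 1: θ'=-1.9812 (R=-1.0000) → pose (0.7099, 2.8081, -1.9812)
step 2: θ'=-2.9812 (R=-3.5000) → pose (-1.9405, 0.7495, -2.9812)
step 3: θ'=-0.7312 (R=-1.0000) → pose (-1.4325, 2.4810, -0.7312)
step 4: θ'=-0.7312 (straight) → pose (-0.5950, 1.7298, -0.7312)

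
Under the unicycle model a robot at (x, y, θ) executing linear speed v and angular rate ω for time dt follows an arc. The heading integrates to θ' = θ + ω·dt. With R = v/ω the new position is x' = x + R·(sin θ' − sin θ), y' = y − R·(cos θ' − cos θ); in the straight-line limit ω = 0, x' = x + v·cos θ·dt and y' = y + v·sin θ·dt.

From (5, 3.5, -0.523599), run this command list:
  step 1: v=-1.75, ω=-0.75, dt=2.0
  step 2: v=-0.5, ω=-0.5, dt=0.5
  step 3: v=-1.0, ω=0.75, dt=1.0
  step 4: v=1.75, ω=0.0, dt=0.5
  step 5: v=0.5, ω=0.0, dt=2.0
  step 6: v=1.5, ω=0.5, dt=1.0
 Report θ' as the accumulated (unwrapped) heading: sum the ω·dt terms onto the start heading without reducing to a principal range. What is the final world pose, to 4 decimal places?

step 1: θ'=-2.0236 (R=2.3333) → pose (4.0685, 6.5415, -2.0236)
step 2: θ'=-2.2736 (R=1.0000) → pose (4.2047, 6.7504, -2.2736)
step 3: θ'=-1.5236 (R=-1.3333) → pose (4.5191, 7.6751, -1.5236)
step 4: θ'=-1.5236 (straight) → pose (4.5604, 6.8011, -1.5236)
step 5: θ'=-1.5236 (straight) → pose (4.6076, 5.8022, -1.5236)
step 6: θ'=-1.0236 (R=3.0000) → pose (5.0423, 4.3829, -1.0236)

(5.0423, 4.3829, -1.0236)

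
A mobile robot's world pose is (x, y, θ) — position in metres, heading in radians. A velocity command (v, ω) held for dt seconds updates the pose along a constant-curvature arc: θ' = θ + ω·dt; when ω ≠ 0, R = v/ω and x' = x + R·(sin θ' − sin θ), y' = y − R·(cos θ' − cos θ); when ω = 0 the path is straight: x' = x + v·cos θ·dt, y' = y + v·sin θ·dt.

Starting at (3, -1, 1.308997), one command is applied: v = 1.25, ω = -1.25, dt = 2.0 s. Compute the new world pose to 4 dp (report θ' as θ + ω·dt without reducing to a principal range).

θ' = 1.3090 + -1.25·2.0 = -1.1910
R = v/ω = 1.25/-1.25 = -1.0000
x' = 3 + -1.0000·(sin -1.1910 − sin 1.3090) = 4.8947
y' = -1 − -1.0000·(cos -1.1910 − cos 1.3090) = -0.8881

(4.8947, -0.8881, -1.1910)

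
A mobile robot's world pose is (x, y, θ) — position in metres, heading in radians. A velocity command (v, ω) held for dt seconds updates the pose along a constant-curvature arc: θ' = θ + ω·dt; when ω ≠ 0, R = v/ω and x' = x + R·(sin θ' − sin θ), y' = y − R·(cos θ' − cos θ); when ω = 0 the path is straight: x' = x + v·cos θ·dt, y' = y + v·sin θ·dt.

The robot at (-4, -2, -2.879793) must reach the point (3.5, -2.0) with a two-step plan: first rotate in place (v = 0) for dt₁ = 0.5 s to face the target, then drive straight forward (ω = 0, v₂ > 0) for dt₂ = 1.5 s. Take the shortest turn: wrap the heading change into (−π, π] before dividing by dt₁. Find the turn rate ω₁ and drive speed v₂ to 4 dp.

heading to target = atan2(-2−-2, 3.5−-4) = 0.0000
Δθ = wrap(0.0000 − -2.8798) = 2.8798; ω₁ = Δθ/dt₁ = 5.7596
distance = √((3.5−-4)² + (-2−-2)²) = 7.5000; v₂ = distance/dt₂ = 5.0000

ω₁ = 5.7596, v₂ = 5.0000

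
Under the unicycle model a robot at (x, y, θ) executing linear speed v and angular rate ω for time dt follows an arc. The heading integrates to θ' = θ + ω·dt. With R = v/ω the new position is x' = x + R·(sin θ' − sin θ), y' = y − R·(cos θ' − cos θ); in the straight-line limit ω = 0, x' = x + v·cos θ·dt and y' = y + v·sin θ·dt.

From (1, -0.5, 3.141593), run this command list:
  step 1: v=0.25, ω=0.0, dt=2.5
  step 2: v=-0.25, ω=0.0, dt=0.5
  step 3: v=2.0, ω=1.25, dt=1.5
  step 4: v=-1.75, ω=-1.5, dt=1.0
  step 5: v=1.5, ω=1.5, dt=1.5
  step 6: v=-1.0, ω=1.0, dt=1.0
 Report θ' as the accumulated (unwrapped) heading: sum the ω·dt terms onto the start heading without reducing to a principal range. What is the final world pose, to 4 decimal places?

(-1.4271, -2.9283, 6.7666)

step 1: θ'=3.1416 (straight) → pose (0.3750, -0.5000, 3.1416)
step 2: θ'=3.1416 (straight) → pose (0.5000, -0.5000, 3.1416)
step 3: θ'=5.0166 (R=1.6000) → pose (-1.0265, -2.5793, 5.0166)
step 4: θ'=3.5166 (R=1.1667) → pose (-0.3408, -1.1442, 3.5166)
step 5: θ'=5.7666 (R=1.0000) → pose (-0.4684, -2.9442, 5.7666)
step 6: θ'=6.7666 (R=-1.0000) → pose (-1.4271, -2.9283, 6.7666)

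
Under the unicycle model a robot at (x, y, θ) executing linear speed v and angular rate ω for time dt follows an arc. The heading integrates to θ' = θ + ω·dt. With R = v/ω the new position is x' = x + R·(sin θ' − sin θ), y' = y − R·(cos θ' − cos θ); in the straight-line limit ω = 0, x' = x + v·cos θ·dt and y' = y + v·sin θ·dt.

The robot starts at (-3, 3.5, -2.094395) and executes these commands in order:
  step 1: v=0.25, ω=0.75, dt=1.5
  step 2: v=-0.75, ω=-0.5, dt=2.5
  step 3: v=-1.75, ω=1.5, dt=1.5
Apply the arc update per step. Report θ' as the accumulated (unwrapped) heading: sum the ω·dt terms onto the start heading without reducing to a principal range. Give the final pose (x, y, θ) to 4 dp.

(-3.9102, 6.7704, 0.0306)

step 1: θ'=-0.9694 (R=0.3333) → pose (-2.9862, 3.1447, -0.9694)
step 2: θ'=-2.2194 (R=1.5000) → pose (-2.9448, 4.8995, -2.2194)
step 3: θ'=0.0306 (R=-1.1667) → pose (-3.9102, 6.7704, 0.0306)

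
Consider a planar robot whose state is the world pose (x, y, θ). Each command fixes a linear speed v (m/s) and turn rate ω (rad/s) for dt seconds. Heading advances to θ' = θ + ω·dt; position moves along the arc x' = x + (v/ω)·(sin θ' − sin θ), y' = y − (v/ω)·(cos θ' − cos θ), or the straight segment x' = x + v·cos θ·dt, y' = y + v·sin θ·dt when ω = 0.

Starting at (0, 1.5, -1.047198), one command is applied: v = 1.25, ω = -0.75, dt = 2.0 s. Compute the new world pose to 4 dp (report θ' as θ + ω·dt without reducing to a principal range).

θ' = -1.0472 + -0.75·2.0 = -2.5472
R = v/ω = 1.25/-0.75 = -1.6667
x' = 0 + -1.6667·(sin -2.5472 − sin -1.0472) = -0.5100
y' = 1.5 − -1.6667·(cos -2.5472 − cos -1.0472) = -0.7141

(-0.5100, -0.7141, -2.5472)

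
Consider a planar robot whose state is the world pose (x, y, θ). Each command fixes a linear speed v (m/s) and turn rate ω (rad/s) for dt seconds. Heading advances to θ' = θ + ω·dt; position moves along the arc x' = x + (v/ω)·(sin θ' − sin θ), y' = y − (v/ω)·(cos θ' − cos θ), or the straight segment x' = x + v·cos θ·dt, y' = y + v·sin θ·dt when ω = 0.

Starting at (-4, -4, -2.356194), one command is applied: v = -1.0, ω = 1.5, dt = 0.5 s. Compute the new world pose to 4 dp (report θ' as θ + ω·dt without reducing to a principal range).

θ' = -2.3562 + 1.5·0.5 = -1.6062
R = v/ω = -1.0/1.5 = -0.6667
x' = -4 + -0.6667·(sin -1.6062 − sin -2.3562) = -3.8052
y' = -4 − -0.6667·(cos -1.6062 − cos -2.3562) = -3.5522

(-3.8052, -3.5522, -1.6062)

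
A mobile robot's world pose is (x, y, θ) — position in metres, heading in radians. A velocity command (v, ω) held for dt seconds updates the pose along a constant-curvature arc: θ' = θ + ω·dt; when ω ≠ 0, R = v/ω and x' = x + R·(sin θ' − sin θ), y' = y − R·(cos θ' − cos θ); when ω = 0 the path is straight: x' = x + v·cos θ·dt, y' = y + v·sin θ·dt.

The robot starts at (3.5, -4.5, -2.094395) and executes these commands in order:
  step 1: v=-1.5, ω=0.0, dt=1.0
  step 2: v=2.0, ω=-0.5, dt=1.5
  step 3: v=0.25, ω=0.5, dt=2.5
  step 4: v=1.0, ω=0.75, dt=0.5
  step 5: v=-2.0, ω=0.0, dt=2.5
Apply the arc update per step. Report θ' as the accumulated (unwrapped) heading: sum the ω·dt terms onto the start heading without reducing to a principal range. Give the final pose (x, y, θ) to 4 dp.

(-0.0361, -1.2878, -1.2194)

step 1: θ'=-2.0944 (straight) → pose (4.2500, -3.2010, -2.0944)
step 2: θ'=-2.8444 (R=-4.0000) → pose (1.9573, -5.0256, -2.8444)
step 3: θ'=-1.5944 (R=0.5000) → pose (1.6038, -5.4919, -1.5944)
step 4: θ'=-1.2194 (R=1.3333) → pose (1.6849, -5.9823, -1.2194)
step 5: θ'=-1.2194 (straight) → pose (-0.0361, -1.2878, -1.2194)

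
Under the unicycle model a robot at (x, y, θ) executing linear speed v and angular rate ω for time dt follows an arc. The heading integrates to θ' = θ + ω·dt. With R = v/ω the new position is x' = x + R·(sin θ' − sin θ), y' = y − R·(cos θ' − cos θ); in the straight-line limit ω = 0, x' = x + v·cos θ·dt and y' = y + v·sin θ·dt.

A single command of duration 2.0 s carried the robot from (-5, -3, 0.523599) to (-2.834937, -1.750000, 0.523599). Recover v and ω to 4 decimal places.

v = 1.2500, ω = 0.0000

Δθ = 0.523599 − 0.523599 = 0.000000
ω = Δθ/dt = 0.000000/2.0 = 0.0000
ω = 0 → v = (Δx·cos θ + Δy·sin θ)/dt = 1.2500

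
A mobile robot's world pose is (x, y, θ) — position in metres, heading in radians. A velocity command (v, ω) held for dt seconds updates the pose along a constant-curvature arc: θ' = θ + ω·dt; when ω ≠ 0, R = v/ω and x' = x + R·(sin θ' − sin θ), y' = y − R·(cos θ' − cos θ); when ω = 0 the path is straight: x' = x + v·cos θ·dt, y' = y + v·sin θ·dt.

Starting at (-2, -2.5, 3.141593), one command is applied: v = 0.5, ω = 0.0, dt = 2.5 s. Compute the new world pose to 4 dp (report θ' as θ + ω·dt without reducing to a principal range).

(-3.2500, -2.5000, 3.1416)

θ' = 3.1416 + 0.0·2.5 = 3.1416
ω = 0 → straight: x' = -2 + 0.5·cos(3.1416)·2.5 = -3.2500
y' = -2.5 + 0.5·sin(3.1416)·2.5 = -2.5000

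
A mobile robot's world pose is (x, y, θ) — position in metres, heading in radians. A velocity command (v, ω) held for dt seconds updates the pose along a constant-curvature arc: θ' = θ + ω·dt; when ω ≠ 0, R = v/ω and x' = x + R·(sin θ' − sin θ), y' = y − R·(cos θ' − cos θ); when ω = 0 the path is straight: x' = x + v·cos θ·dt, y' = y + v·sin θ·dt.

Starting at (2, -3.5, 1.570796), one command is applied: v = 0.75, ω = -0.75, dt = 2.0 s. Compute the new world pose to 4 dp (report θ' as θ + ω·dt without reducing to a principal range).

(2.9293, -2.5025, 0.0708)

θ' = 1.5708 + -0.75·2.0 = 0.0708
R = v/ω = 0.75/-0.75 = -1.0000
x' = 2 + -1.0000·(sin 0.0708 − sin 1.5708) = 2.9293
y' = -3.5 − -1.0000·(cos 0.0708 − cos 1.5708) = -2.5025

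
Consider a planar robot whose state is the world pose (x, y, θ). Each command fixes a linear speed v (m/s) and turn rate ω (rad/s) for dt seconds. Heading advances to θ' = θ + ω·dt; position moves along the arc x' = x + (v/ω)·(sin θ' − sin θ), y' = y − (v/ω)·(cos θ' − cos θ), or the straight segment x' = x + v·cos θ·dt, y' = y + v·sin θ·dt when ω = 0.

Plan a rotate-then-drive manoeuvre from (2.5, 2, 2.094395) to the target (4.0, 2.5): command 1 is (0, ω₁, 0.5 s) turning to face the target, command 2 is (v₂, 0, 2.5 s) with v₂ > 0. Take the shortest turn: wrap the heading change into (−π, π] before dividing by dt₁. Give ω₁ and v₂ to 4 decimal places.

heading to target = atan2(2.5−2, 4−2.5) = 0.3218
Δθ = wrap(0.3218 − 2.0944) = -1.7726; ω₁ = Δθ/dt₁ = -3.5453
distance = √((4−2.5)² + (2.5−2)²) = 1.5811; v₂ = distance/dt₂ = 0.6325

ω₁ = -3.5453, v₂ = 0.6325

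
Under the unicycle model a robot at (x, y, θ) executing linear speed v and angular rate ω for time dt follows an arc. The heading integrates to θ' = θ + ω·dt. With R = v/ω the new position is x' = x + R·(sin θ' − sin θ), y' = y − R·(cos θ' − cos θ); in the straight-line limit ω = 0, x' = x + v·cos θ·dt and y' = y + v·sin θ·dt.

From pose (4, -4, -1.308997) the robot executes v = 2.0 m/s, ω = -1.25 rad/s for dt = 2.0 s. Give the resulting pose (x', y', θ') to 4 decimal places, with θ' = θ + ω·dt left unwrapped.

θ' = -1.3090 + -1.25·2.0 = -3.8090
R = v/ω = 2.0/-1.25 = -1.6000
x' = 4 + -1.6000·(sin -3.8090 − sin -1.3090) = 1.4642
y' = -4 − -1.6000·(cos -3.8090 − cos -1.3090) = -5.6708

(1.4642, -5.6708, -3.8090)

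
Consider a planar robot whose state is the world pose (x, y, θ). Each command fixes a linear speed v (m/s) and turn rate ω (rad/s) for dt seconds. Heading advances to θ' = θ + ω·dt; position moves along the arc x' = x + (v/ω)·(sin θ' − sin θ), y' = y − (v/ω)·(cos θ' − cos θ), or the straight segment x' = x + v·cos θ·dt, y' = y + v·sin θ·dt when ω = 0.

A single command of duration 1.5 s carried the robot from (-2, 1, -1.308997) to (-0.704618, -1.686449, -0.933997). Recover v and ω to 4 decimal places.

v = 2.0000, ω = 0.2500

Δθ = -0.933997 − -1.308997 = 0.375000
ω = Δθ/dt = 0.375000/1.5 = 0.2500
R = −Δy/(cos θ' − cos θ) = 8.0000
v = R·ω = 8.0000·0.2500 = 2.0000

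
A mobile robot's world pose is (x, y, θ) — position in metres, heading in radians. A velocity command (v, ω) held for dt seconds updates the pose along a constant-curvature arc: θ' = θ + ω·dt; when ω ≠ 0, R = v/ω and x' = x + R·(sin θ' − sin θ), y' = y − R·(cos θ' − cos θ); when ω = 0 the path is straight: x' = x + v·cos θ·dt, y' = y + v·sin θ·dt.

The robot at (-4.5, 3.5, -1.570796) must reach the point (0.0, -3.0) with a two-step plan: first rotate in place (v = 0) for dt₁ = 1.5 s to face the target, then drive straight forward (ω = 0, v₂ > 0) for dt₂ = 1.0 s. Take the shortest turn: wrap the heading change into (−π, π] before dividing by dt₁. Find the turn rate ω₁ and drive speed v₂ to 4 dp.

heading to target = atan2(-3−3.5, 0−-4.5) = -0.9653
Δθ = wrap(-0.9653 − -1.5708) = 0.6055; ω₁ = Δθ/dt₁ = 0.4037
distance = √((0−-4.5)² + (-3−3.5)²) = 7.9057; v₂ = distance/dt₂ = 7.9057

ω₁ = 0.4037, v₂ = 7.9057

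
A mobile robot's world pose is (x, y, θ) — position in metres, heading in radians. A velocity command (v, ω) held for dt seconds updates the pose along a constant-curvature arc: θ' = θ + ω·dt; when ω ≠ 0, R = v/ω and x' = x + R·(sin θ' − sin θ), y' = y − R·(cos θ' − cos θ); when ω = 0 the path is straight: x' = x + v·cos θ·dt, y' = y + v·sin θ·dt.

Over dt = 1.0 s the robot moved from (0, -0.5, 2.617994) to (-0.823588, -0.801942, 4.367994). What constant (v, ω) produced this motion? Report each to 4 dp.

v = 1.0000, ω = 1.7500

Δθ = 4.367994 − 2.617994 = 1.750000
ω = Δθ/dt = 1.750000/1.0 = 1.7500
R = Δx/(sin θ' − sin θ) = 0.5714
v = R·ω = 0.5714·1.7500 = 1.0000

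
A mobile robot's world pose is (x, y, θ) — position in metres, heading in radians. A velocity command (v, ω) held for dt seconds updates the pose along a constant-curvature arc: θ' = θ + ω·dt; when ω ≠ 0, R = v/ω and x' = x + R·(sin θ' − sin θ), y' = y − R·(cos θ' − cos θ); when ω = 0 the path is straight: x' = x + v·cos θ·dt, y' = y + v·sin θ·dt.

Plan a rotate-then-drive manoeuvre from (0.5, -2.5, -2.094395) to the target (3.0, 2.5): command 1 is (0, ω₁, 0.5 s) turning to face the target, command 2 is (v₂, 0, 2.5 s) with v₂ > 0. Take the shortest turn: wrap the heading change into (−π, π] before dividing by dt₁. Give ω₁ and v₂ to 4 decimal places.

ω₁ = -6.1633, v₂ = 2.2361

heading to target = atan2(2.5−-2.5, 3−0.5) = 1.1071
Δθ = wrap(1.1071 − -2.0944) = -3.0816; ω₁ = Δθ/dt₁ = -6.1633
distance = √((3−0.5)² + (2.5−-2.5)²) = 5.5902; v₂ = distance/dt₂ = 2.2361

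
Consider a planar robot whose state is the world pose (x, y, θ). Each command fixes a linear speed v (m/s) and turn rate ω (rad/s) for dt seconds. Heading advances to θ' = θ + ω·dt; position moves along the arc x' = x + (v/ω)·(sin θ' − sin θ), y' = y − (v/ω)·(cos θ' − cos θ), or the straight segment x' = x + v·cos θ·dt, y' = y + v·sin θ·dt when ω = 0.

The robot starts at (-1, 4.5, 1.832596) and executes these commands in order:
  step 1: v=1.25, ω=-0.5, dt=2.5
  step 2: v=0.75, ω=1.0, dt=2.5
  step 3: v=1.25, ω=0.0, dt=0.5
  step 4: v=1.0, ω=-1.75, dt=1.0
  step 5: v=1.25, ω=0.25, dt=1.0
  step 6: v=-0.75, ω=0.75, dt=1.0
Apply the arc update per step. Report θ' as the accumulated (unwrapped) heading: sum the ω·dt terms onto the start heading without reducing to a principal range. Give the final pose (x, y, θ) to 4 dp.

step 1: θ'=0.5826 (R=-2.5000) → pose (0.0393, 7.2346, 0.5826)
step 2: θ'=3.0826 (R=0.7500) → pose (-0.3291, 8.6096, 3.0826)
step 3: θ'=3.0826 (straight) → pose (-0.9530, 8.6465, 3.0826)
step 4: θ'=1.3326 (R=-0.5714) → pose (-1.4746, 9.3517, 1.3326)
step 5: θ'=1.5826 (R=5.0000) → pose (-1.3338, 10.5905, 1.5826)
step 6: θ'=2.3326 (R=-1.0000) → pose (-1.0574, 9.9121, 2.3326)

(-1.0574, 9.9121, 2.3326)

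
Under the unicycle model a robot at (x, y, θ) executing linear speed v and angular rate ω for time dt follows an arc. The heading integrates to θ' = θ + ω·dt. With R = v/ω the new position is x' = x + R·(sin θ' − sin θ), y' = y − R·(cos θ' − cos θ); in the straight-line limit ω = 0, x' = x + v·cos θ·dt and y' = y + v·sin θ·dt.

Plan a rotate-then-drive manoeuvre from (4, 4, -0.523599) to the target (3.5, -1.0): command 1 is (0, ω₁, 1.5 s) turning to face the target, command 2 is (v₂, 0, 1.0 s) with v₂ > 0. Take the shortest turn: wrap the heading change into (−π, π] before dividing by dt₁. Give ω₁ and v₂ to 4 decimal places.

heading to target = atan2(-1−4, 3.5−4) = -1.6705
Δθ = wrap(-1.6705 − -0.5236) = -1.1469; ω₁ = Δθ/dt₁ = -0.7646
distance = √((3.5−4)² + (-1−4)²) = 5.0249; v₂ = distance/dt₂ = 5.0249

ω₁ = -0.7646, v₂ = 5.0249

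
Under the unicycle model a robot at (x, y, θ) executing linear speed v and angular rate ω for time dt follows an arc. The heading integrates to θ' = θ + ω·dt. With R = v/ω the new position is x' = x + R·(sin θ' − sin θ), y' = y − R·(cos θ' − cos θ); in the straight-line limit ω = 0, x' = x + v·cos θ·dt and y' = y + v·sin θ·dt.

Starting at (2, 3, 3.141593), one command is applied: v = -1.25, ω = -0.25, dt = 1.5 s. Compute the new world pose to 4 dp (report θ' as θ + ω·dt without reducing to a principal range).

θ' = 3.1416 + -0.25·1.5 = 2.7666
R = v/ω = -1.25/-0.25 = 5.0000
x' = 2 + 5.0000·(sin 2.7666 − sin 3.1416) = 3.8314
y' = 3 − 5.0000·(cos 2.7666 − cos 3.1416) = 2.6525

(3.8314, 2.6525, 2.7666)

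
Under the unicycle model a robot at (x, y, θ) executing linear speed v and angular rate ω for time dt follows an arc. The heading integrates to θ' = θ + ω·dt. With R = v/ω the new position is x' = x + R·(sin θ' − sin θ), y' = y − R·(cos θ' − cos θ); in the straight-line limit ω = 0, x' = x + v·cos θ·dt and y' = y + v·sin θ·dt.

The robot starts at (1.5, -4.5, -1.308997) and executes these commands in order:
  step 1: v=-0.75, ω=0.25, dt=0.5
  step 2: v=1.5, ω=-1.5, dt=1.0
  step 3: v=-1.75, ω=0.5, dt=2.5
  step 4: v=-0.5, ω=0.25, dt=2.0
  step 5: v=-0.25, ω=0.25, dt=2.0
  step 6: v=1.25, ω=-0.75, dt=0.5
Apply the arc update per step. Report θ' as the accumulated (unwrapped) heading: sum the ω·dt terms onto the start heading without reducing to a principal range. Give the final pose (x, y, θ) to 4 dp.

step 1: θ'=-1.1840 (R=-3.0000) → pose (1.3806, -4.1448, -1.1840)
step 2: θ'=-2.6840 (R=-1.0000) → pose (0.8963, -5.4191, -2.6840)
step 3: θ'=-1.4340 (R=-3.5000) → pose (2.8173, -1.8019, -1.4340)
step 4: θ'=-0.9340 (R=-2.0000) → pose (2.4440, -0.8854, -0.9340)
step 5: θ'=-0.4340 (R=-1.0000) → pose (2.0605, -0.5727, -0.4340)
step 6: θ'=-0.8090 (R=-1.6667) → pose (2.5656, -0.9345, -0.8090)

(2.5656, -0.9345, -0.8090)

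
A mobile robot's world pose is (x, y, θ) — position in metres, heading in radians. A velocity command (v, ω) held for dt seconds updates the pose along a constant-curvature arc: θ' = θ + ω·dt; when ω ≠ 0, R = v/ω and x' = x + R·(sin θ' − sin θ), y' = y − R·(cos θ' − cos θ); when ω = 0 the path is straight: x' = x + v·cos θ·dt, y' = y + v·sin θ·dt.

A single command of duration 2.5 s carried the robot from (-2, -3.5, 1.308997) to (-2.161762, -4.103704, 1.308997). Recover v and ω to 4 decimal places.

Δθ = 1.308997 − 1.308997 = 0.000000
ω = Δθ/dt = 0.000000/2.5 = 0.0000
ω = 0 → v = (Δx·cos θ + Δy·sin θ)/dt = -0.2500

v = -0.2500, ω = 0.0000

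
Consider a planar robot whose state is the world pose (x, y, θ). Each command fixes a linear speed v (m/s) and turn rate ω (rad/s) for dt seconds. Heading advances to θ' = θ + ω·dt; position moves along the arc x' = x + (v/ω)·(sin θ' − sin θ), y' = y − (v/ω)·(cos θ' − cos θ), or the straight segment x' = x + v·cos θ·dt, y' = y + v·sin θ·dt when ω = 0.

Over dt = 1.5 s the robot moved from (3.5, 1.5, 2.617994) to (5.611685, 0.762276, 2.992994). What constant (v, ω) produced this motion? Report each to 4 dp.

v = -1.5000, ω = 0.2500

Δθ = 2.992994 − 2.617994 = 0.375000
ω = Δθ/dt = 0.375000/1.5 = 0.2500
R = Δx/(sin θ' − sin θ) = -6.0000
v = R·ω = -6.0000·0.2500 = -1.5000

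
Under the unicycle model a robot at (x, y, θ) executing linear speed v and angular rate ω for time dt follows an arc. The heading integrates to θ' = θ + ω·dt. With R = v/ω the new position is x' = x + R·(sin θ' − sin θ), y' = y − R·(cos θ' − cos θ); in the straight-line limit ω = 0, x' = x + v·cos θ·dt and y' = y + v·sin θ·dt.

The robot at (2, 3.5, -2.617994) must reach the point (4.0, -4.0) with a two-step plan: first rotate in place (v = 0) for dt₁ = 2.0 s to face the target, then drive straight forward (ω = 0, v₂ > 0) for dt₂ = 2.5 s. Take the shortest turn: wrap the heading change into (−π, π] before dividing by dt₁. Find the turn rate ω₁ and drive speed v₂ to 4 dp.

ω₁ = 0.6539, v₂ = 3.1048

heading to target = atan2(-4−3.5, 4−2) = -1.3102
Δθ = wrap(-1.3102 − -2.6180) = 1.3078; ω₁ = Δθ/dt₁ = 0.6539
distance = √((4−2)² + (-4−3.5)²) = 7.7621; v₂ = distance/dt₂ = 3.1048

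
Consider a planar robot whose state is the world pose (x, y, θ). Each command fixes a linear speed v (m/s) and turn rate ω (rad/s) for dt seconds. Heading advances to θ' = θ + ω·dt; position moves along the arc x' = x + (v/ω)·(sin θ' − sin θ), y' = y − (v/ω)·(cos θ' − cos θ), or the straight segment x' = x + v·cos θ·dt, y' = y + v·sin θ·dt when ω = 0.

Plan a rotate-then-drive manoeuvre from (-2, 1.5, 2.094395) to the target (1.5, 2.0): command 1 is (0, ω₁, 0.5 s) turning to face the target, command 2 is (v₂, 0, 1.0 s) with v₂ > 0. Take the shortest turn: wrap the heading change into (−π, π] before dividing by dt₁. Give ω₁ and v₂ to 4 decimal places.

ω₁ = -3.9050, v₂ = 3.5355

heading to target = atan2(2−1.5, 1.5−-2) = 0.1419
Δθ = wrap(0.1419 − 2.0944) = -1.9525; ω₁ = Δθ/dt₁ = -3.9050
distance = √((1.5−-2)² + (2−1.5)²) = 3.5355; v₂ = distance/dt₂ = 3.5355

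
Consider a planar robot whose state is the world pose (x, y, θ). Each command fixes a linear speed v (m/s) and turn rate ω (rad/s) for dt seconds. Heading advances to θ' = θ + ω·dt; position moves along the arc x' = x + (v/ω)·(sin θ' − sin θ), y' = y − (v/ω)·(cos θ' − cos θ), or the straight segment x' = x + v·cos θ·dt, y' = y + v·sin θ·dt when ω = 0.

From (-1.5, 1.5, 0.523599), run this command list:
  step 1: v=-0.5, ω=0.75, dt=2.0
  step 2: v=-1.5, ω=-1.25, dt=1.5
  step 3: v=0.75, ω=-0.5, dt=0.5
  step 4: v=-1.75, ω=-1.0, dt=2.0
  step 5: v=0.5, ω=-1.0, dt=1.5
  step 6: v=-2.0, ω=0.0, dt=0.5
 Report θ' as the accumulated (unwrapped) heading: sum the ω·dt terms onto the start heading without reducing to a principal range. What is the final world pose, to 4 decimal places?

(-3.3829, 0.9158, -3.6014)

step 1: θ'=2.0236 (R=-0.6667) → pose (-1.7661, 0.6310, 2.0236)
step 2: θ'=0.1486 (R=1.2000) → pose (-2.6676, -1.0808, 0.1486)
step 3: θ'=-0.1014 (R=-1.5000) → pose (-2.2936, -1.0719, -0.1014)
step 4: θ'=-2.1014 (R=1.7500) → pose (-3.6259, 1.5547, -2.1014)
step 5: θ'=-3.6014 (R=-0.5000) → pose (-4.2790, 1.3596, -3.6014)
step 6: θ'=-3.6014 (straight) → pose (-3.3829, 0.9158, -3.6014)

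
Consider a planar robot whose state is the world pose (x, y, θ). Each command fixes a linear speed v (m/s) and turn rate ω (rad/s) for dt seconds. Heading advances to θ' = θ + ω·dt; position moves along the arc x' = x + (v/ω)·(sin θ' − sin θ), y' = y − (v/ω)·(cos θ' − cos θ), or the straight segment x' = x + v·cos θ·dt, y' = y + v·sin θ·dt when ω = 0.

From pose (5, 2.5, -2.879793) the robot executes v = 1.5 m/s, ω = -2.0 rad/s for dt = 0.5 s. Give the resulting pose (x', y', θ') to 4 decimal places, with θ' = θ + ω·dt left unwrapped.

θ' = -2.8798 + -2.0·0.5 = -3.8798
R = v/ω = 1.5/-2.0 = -0.7500
x' = 5 + -0.7500·(sin -3.8798 − sin -2.8798) = 4.3012
y' = 2.5 − -0.7500·(cos -3.8798 − cos -2.8798) = 2.6697

(4.3012, 2.6697, -3.8798)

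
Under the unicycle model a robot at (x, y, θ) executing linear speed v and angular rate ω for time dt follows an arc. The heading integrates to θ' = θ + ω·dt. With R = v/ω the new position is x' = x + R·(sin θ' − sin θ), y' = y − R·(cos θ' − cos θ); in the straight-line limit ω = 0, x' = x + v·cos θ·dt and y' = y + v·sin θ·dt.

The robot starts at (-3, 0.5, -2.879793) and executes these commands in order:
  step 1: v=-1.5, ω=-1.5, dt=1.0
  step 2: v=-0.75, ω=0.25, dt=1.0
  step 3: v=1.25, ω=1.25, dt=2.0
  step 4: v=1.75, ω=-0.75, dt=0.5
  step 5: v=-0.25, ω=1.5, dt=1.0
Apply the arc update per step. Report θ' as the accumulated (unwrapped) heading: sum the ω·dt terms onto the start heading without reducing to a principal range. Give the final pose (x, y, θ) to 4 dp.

step 1: θ'=-4.3798 (R=1.0000) → pose (-1.7960, -0.1394, -4.3798)
step 2: θ'=-4.1298 (R=-3.0000) → pose (-1.4655, -0.8105, -4.1298)
step 3: θ'=-1.6298 (R=1.0000) → pose (-3.2988, -1.3017, -1.6298)
step 4: θ'=-2.0048 (R=-2.3333) → pose (-3.5111, -2.1453, -2.0048)
step 5: θ'=-0.5048 (R=-0.1667) → pose (-3.5817, -1.9294, -0.5048)

(-3.5817, -1.9294, -0.5048)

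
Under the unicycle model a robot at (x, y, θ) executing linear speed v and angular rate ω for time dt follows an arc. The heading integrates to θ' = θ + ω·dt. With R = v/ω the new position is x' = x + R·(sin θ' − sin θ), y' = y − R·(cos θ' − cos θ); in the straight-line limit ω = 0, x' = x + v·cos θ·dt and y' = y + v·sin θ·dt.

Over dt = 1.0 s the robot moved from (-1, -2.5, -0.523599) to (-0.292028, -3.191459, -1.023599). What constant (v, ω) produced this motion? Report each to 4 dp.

Δθ = -1.023599 − -0.523599 = -0.500000
ω = Δθ/dt = -0.500000/1.0 = -0.5000
R = Δx/(sin θ' − sin θ) = -2.0000
v = R·ω = -2.0000·-0.5000 = 1.0000

v = 1.0000, ω = -0.5000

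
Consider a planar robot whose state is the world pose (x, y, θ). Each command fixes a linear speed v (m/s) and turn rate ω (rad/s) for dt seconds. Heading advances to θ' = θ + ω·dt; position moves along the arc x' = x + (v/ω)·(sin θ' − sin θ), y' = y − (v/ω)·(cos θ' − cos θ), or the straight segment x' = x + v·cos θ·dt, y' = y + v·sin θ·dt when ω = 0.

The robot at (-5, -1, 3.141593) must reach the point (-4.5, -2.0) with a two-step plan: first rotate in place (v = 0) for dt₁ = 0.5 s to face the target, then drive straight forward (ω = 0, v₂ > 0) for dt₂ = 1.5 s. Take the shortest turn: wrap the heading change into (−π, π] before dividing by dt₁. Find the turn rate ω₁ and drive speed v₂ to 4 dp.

heading to target = atan2(-2−-1, -4.5−-5) = -1.1071
Δθ = wrap(-1.1071 − 3.1416) = 2.0344; ω₁ = Δθ/dt₁ = 4.0689
distance = √((-4.5−-5)² + (-2−-1)²) = 1.1180; v₂ = distance/dt₂ = 0.7454

ω₁ = 4.0689, v₂ = 0.7454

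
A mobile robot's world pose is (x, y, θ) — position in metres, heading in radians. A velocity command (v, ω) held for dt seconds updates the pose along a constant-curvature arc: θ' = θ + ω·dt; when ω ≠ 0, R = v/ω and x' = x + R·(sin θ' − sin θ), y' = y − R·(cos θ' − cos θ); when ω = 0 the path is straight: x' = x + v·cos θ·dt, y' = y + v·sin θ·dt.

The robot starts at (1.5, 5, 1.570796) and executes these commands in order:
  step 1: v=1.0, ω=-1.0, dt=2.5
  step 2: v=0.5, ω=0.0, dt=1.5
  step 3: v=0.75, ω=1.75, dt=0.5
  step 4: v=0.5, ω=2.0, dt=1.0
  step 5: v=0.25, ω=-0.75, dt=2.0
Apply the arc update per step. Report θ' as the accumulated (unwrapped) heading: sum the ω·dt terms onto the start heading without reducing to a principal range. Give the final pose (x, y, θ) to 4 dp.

(4.4827, 5.5902, 0.4458)

step 1: θ'=-0.9292 (R=-1.0000) → pose (3.3011, 5.5985, -0.9292)
step 2: θ'=-0.9292 (straight) → pose (3.7500, 4.9976, -0.9292)
step 3: θ'=-0.0542 (R=0.4286) → pose (4.0701, 4.8262, -0.0542)
step 4: θ'=1.9458 (R=0.2500) → pose (4.3163, 5.1674, 1.9458)
step 5: θ'=0.4458 (R=-0.3333) → pose (4.4827, 5.5902, 0.4458)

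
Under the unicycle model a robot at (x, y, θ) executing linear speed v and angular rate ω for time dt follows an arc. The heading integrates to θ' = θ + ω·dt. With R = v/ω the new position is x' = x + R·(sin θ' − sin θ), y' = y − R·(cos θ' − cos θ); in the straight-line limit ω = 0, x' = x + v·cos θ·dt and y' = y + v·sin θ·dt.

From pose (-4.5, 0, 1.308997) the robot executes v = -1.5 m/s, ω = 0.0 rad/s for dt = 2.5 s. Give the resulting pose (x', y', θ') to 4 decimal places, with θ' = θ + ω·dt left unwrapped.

θ' = 1.3090 + 0.0·2.5 = 1.3090
ω = 0 → straight: x' = -4.5 + -1.5·cos(1.3090)·2.5 = -5.4706
y' = 0 + -1.5·sin(1.3090)·2.5 = -3.6222

(-5.4706, -3.6222, 1.3090)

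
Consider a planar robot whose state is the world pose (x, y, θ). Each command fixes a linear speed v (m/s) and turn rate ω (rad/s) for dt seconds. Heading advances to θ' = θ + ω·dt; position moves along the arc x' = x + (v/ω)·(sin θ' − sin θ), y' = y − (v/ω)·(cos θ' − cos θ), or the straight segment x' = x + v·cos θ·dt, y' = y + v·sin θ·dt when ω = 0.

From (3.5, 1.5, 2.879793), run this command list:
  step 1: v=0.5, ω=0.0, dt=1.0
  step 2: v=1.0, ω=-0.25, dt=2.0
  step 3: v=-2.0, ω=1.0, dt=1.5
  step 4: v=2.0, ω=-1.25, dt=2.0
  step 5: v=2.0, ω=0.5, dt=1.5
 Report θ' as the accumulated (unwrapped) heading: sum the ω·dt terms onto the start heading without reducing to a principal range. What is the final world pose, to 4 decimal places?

step 1: θ'=2.8798 (straight) → pose (3.0170, 1.6294, 2.8798)
step 2: θ'=2.3798 (R=-4.0000) → pose (1.2914, 2.5987, 2.3798)
step 3: θ'=3.8798 (R=-2.0000) → pose (4.0178, 2.5666, 3.8798)
step 4: θ'=1.3798 (R=-1.6000) → pose (1.3701, 4.0538, 1.3798)
step 5: θ'=2.1298 (R=4.0000) → pose (0.8340, 6.9345, 2.1298)

(0.8340, 6.9345, 2.1298)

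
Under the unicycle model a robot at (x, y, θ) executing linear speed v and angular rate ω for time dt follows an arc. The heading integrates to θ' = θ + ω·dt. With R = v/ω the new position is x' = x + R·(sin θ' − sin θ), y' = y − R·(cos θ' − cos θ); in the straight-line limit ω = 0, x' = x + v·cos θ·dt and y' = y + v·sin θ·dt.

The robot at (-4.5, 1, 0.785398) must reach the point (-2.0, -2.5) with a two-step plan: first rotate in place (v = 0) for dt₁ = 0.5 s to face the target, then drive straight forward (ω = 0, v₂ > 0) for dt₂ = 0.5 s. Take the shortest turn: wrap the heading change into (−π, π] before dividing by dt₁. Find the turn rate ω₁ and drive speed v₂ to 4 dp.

heading to target = atan2(-2.5−1, -2−-4.5) = -0.9505
Δθ = wrap(-0.9505 − 0.7854) = -1.7359; ω₁ = Δθ/dt₁ = -3.4719
distance = √((-2−-4.5)² + (-2.5−1)²) = 4.3012; v₂ = distance/dt₂ = 8.6023

ω₁ = -3.4719, v₂ = 8.6023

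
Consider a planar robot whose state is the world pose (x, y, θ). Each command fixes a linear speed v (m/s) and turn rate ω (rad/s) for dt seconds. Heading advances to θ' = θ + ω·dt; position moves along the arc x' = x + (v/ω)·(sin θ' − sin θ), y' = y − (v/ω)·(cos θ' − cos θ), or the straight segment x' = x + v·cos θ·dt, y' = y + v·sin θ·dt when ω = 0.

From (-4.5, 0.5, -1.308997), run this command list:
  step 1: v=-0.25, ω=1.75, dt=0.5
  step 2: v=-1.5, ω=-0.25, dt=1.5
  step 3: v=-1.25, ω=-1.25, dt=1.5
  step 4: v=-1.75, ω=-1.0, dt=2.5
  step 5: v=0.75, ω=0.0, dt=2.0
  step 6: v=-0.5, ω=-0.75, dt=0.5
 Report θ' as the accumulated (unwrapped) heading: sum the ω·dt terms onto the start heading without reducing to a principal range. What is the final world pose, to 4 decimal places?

(-3.2533, 2.2572, -5.5590)

step 1: θ'=-0.4340 (R=-0.1429) → pose (-4.5779, 0.5926, -0.4340)
step 2: θ'=-0.8090 (R=6.0000) → pose (-6.3965, 1.8950, -0.8090)
step 3: θ'=-2.6840 (R=1.0000) → pose (-6.1147, 3.4824, -2.6840)
step 4: θ'=-5.1840 (R=1.7500) → pose (-3.7826, 1.1174, -5.1840)
step 5: θ'=-5.1840 (straight) → pose (-3.1011, 2.4536, -5.1840)
step 6: θ'=-5.5590 (R=0.6667) → pose (-3.2533, 2.2572, -5.5590)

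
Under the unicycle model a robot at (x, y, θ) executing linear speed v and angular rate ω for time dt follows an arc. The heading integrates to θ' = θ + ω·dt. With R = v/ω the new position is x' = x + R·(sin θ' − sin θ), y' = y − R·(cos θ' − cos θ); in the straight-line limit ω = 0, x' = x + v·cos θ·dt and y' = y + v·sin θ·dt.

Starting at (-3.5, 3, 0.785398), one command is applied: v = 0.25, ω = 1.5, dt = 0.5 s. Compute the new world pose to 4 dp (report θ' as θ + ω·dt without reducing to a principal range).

(-3.4513, 3.1120, 1.5354)

θ' = 0.7854 + 1.5·0.5 = 1.5354
R = v/ω = 0.25/1.5 = 0.1667
x' = -3.5 + 0.1667·(sin 1.5354 − sin 0.7854) = -3.4513
y' = 3 − 0.1667·(cos 1.5354 − cos 0.7854) = 3.1120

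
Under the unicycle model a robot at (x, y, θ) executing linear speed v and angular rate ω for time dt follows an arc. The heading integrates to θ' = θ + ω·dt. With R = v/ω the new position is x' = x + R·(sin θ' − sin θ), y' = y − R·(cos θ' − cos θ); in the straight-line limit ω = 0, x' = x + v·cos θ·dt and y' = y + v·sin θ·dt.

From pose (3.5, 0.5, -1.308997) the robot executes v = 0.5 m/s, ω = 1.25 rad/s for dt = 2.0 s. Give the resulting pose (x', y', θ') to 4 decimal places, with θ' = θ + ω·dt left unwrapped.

(4.2579, 0.4552, 1.1910)

θ' = -1.3090 + 1.25·2.0 = 1.1910
R = v/ω = 0.5/1.25 = 0.4000
x' = 3.5 + 0.4000·(sin 1.1910 − sin -1.3090) = 4.2579
y' = 0.5 − 0.4000·(cos 1.1910 − cos -1.3090) = 0.4552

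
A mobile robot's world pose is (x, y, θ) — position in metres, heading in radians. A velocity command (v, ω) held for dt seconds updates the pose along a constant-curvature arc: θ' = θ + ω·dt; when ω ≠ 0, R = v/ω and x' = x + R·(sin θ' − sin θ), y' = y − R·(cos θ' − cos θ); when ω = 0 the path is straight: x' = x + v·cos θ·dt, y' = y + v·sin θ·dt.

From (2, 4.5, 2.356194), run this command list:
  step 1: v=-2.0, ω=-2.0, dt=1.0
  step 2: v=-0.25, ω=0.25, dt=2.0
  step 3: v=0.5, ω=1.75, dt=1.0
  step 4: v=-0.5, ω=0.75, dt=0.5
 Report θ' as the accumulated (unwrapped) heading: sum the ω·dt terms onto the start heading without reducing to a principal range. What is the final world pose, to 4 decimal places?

(1.3986, 2.9220, 2.9812)

step 1: θ'=0.3562 (R=1.0000) → pose (1.6416, 2.8557, 0.3562)
step 2: θ'=0.8562 (R=-1.0000) → pose (1.2350, 2.5737, 0.8562)
step 3: θ'=2.6062 (R=0.2857) → pose (1.1649, 3.0067, 2.6062)
step 4: θ'=2.9812 (R=-0.6667) → pose (1.3986, 2.9220, 2.9812)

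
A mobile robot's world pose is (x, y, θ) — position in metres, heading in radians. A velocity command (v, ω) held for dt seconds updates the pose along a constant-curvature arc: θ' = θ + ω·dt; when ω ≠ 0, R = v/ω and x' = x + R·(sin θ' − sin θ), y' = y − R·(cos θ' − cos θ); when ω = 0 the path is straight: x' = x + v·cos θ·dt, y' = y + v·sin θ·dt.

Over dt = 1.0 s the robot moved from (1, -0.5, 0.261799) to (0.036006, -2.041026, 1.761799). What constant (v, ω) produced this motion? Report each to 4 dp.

v = -2.0000, ω = 1.5000

Δθ = 1.761799 − 0.261799 = 1.500000
ω = Δθ/dt = 1.500000/1.0 = 1.5000
R = −Δy/(cos θ' − cos θ) = -1.3333
v = R·ω = -1.3333·1.5000 = -2.0000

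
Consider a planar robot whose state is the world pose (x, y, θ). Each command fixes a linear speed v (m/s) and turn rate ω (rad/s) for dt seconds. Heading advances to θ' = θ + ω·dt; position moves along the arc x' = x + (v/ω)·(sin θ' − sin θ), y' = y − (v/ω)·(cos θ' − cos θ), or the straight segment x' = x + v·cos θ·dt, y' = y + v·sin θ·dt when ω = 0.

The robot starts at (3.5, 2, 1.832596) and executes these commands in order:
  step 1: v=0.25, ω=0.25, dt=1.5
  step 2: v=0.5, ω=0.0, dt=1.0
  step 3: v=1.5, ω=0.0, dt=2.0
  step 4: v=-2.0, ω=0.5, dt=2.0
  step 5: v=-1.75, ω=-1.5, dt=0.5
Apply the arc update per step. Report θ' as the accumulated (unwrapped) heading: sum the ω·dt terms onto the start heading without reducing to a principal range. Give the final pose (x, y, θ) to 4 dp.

step 1: θ'=2.2076 (R=1.0000) → pose (3.3381, 2.3358, 2.2076)
step 2: θ'=2.2076 (straight) → pose (3.0408, 2.7378, 2.2076)
step 3: θ'=2.2076 (straight) → pose (1.2569, 5.1498, 2.2076)
step 4: θ'=3.2076 (R=-4.0000) → pose (4.7367, 3.5370, 3.2076)
step 5: θ'=2.4576 (R=1.1667) → pose (5.5509, 3.2771, 2.4576)

(5.5509, 3.2771, 2.4576)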